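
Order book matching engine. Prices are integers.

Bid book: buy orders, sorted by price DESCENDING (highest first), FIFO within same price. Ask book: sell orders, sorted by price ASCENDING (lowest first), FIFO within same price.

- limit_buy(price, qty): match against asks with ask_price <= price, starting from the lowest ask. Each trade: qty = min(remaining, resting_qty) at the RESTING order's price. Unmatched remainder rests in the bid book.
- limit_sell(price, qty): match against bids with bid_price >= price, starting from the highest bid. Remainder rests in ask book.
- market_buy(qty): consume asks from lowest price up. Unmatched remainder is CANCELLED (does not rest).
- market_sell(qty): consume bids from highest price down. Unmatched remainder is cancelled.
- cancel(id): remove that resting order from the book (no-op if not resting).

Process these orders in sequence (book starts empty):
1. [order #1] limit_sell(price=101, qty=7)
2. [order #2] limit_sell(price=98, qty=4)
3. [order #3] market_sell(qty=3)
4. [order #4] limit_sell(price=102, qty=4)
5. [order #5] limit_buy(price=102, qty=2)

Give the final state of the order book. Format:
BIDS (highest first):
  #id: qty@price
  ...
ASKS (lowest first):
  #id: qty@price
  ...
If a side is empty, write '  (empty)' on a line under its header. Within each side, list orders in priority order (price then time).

After op 1 [order #1] limit_sell(price=101, qty=7): fills=none; bids=[-] asks=[#1:7@101]
After op 2 [order #2] limit_sell(price=98, qty=4): fills=none; bids=[-] asks=[#2:4@98 #1:7@101]
After op 3 [order #3] market_sell(qty=3): fills=none; bids=[-] asks=[#2:4@98 #1:7@101]
After op 4 [order #4] limit_sell(price=102, qty=4): fills=none; bids=[-] asks=[#2:4@98 #1:7@101 #4:4@102]
After op 5 [order #5] limit_buy(price=102, qty=2): fills=#5x#2:2@98; bids=[-] asks=[#2:2@98 #1:7@101 #4:4@102]

Answer: BIDS (highest first):
  (empty)
ASKS (lowest first):
  #2: 2@98
  #1: 7@101
  #4: 4@102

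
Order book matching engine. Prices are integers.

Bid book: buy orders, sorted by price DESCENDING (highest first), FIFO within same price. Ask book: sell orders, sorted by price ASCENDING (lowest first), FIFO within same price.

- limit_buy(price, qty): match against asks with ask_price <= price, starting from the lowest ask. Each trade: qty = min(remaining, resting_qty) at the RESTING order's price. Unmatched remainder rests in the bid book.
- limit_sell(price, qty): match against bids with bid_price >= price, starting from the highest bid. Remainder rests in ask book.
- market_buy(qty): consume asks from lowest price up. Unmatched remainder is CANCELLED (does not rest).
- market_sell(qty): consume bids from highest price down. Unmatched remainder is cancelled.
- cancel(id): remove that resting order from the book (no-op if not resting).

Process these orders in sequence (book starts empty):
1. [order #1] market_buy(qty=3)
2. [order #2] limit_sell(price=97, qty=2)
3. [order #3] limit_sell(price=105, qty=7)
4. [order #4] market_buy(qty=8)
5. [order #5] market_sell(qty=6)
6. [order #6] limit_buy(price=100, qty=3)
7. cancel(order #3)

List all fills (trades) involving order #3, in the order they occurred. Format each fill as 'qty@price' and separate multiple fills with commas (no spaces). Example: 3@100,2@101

Answer: 6@105

Derivation:
After op 1 [order #1] market_buy(qty=3): fills=none; bids=[-] asks=[-]
After op 2 [order #2] limit_sell(price=97, qty=2): fills=none; bids=[-] asks=[#2:2@97]
After op 3 [order #3] limit_sell(price=105, qty=7): fills=none; bids=[-] asks=[#2:2@97 #3:7@105]
After op 4 [order #4] market_buy(qty=8): fills=#4x#2:2@97 #4x#3:6@105; bids=[-] asks=[#3:1@105]
After op 5 [order #5] market_sell(qty=6): fills=none; bids=[-] asks=[#3:1@105]
After op 6 [order #6] limit_buy(price=100, qty=3): fills=none; bids=[#6:3@100] asks=[#3:1@105]
After op 7 cancel(order #3): fills=none; bids=[#6:3@100] asks=[-]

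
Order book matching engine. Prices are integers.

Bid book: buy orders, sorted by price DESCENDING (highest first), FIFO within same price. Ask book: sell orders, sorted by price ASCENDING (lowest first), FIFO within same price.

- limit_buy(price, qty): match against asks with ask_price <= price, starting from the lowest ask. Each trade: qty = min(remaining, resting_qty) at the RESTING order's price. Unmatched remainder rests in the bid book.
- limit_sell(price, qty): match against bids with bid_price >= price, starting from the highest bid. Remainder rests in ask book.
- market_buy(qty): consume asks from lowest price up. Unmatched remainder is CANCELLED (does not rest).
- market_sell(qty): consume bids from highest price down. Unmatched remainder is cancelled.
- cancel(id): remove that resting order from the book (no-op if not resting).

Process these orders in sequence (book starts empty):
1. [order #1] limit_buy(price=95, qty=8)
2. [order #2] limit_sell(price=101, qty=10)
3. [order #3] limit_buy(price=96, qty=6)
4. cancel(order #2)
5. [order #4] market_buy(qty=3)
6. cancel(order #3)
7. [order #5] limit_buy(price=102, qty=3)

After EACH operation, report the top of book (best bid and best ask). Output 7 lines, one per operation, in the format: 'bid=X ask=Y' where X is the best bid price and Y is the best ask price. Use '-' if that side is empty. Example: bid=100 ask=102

Answer: bid=95 ask=-
bid=95 ask=101
bid=96 ask=101
bid=96 ask=-
bid=96 ask=-
bid=95 ask=-
bid=102 ask=-

Derivation:
After op 1 [order #1] limit_buy(price=95, qty=8): fills=none; bids=[#1:8@95] asks=[-]
After op 2 [order #2] limit_sell(price=101, qty=10): fills=none; bids=[#1:8@95] asks=[#2:10@101]
After op 3 [order #3] limit_buy(price=96, qty=6): fills=none; bids=[#3:6@96 #1:8@95] asks=[#2:10@101]
After op 4 cancel(order #2): fills=none; bids=[#3:6@96 #1:8@95] asks=[-]
After op 5 [order #4] market_buy(qty=3): fills=none; bids=[#3:6@96 #1:8@95] asks=[-]
After op 6 cancel(order #3): fills=none; bids=[#1:8@95] asks=[-]
After op 7 [order #5] limit_buy(price=102, qty=3): fills=none; bids=[#5:3@102 #1:8@95] asks=[-]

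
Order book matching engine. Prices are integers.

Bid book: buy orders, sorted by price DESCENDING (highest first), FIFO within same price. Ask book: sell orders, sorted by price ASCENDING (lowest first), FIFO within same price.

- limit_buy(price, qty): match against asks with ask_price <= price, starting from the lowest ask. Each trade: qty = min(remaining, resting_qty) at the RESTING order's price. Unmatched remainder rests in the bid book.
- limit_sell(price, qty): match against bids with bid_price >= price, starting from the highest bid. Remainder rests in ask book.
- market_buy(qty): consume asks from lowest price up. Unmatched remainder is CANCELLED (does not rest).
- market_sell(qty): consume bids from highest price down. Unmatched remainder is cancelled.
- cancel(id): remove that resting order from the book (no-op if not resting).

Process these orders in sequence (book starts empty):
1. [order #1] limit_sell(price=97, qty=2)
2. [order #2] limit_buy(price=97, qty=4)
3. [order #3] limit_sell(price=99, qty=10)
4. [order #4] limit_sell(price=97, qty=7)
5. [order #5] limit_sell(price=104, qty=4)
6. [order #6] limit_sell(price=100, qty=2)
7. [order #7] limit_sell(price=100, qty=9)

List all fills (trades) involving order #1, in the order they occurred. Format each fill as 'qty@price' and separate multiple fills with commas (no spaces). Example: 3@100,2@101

After op 1 [order #1] limit_sell(price=97, qty=2): fills=none; bids=[-] asks=[#1:2@97]
After op 2 [order #2] limit_buy(price=97, qty=4): fills=#2x#1:2@97; bids=[#2:2@97] asks=[-]
After op 3 [order #3] limit_sell(price=99, qty=10): fills=none; bids=[#2:2@97] asks=[#3:10@99]
After op 4 [order #4] limit_sell(price=97, qty=7): fills=#2x#4:2@97; bids=[-] asks=[#4:5@97 #3:10@99]
After op 5 [order #5] limit_sell(price=104, qty=4): fills=none; bids=[-] asks=[#4:5@97 #3:10@99 #5:4@104]
After op 6 [order #6] limit_sell(price=100, qty=2): fills=none; bids=[-] asks=[#4:5@97 #3:10@99 #6:2@100 #5:4@104]
After op 7 [order #7] limit_sell(price=100, qty=9): fills=none; bids=[-] asks=[#4:5@97 #3:10@99 #6:2@100 #7:9@100 #5:4@104]

Answer: 2@97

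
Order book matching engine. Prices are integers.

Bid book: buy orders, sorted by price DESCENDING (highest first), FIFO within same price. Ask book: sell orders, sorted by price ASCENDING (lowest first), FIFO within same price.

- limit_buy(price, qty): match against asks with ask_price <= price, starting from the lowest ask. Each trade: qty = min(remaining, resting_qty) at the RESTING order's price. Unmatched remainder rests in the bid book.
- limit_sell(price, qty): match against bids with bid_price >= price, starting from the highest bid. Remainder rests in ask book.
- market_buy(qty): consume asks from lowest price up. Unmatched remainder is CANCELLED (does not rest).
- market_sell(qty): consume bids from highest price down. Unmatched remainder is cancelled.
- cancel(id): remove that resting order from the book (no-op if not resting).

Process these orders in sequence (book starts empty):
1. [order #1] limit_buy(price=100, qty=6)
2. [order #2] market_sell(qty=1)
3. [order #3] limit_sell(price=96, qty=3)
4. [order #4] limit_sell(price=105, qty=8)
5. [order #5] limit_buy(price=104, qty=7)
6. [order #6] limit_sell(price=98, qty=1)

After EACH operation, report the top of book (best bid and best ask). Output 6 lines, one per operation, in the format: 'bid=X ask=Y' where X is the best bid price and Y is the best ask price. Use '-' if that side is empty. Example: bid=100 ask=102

Answer: bid=100 ask=-
bid=100 ask=-
bid=100 ask=-
bid=100 ask=105
bid=104 ask=105
bid=104 ask=105

Derivation:
After op 1 [order #1] limit_buy(price=100, qty=6): fills=none; bids=[#1:6@100] asks=[-]
After op 2 [order #2] market_sell(qty=1): fills=#1x#2:1@100; bids=[#1:5@100] asks=[-]
After op 3 [order #3] limit_sell(price=96, qty=3): fills=#1x#3:3@100; bids=[#1:2@100] asks=[-]
After op 4 [order #4] limit_sell(price=105, qty=8): fills=none; bids=[#1:2@100] asks=[#4:8@105]
After op 5 [order #5] limit_buy(price=104, qty=7): fills=none; bids=[#5:7@104 #1:2@100] asks=[#4:8@105]
After op 6 [order #6] limit_sell(price=98, qty=1): fills=#5x#6:1@104; bids=[#5:6@104 #1:2@100] asks=[#4:8@105]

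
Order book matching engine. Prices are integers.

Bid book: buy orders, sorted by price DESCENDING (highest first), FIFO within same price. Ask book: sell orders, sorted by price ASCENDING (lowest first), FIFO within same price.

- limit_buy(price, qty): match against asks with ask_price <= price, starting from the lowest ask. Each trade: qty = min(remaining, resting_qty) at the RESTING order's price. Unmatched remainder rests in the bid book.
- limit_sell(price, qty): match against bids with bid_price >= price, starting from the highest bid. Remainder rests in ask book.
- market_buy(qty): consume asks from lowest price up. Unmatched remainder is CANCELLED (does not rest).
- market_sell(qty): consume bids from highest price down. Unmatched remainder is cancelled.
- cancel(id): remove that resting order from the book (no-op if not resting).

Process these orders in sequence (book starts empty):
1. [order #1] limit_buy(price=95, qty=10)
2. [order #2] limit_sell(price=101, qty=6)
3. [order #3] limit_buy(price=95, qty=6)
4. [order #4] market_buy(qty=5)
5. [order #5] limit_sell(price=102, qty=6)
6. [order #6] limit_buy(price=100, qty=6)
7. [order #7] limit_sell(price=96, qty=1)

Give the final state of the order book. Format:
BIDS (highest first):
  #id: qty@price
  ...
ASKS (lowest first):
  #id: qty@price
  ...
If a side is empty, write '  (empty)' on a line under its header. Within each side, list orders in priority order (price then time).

Answer: BIDS (highest first):
  #6: 5@100
  #1: 10@95
  #3: 6@95
ASKS (lowest first):
  #2: 1@101
  #5: 6@102

Derivation:
After op 1 [order #1] limit_buy(price=95, qty=10): fills=none; bids=[#1:10@95] asks=[-]
After op 2 [order #2] limit_sell(price=101, qty=6): fills=none; bids=[#1:10@95] asks=[#2:6@101]
After op 3 [order #3] limit_buy(price=95, qty=6): fills=none; bids=[#1:10@95 #3:6@95] asks=[#2:6@101]
After op 4 [order #4] market_buy(qty=5): fills=#4x#2:5@101; bids=[#1:10@95 #3:6@95] asks=[#2:1@101]
After op 5 [order #5] limit_sell(price=102, qty=6): fills=none; bids=[#1:10@95 #3:6@95] asks=[#2:1@101 #5:6@102]
After op 6 [order #6] limit_buy(price=100, qty=6): fills=none; bids=[#6:6@100 #1:10@95 #3:6@95] asks=[#2:1@101 #5:6@102]
After op 7 [order #7] limit_sell(price=96, qty=1): fills=#6x#7:1@100; bids=[#6:5@100 #1:10@95 #3:6@95] asks=[#2:1@101 #5:6@102]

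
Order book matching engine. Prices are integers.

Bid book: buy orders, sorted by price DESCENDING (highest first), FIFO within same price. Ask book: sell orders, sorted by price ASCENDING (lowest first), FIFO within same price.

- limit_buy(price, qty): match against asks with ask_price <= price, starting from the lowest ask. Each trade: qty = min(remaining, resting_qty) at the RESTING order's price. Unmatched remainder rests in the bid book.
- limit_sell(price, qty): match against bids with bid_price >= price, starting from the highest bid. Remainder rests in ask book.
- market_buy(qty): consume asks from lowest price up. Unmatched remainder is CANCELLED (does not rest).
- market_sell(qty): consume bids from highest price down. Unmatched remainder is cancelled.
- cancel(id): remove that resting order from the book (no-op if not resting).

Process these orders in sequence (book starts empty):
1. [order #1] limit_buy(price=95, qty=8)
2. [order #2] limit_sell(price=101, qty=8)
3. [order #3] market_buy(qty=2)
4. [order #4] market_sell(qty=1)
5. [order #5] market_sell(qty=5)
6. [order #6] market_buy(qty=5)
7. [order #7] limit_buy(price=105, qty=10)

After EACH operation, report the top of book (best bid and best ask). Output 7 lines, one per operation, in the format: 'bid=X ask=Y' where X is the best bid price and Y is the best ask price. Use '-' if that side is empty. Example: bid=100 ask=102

After op 1 [order #1] limit_buy(price=95, qty=8): fills=none; bids=[#1:8@95] asks=[-]
After op 2 [order #2] limit_sell(price=101, qty=8): fills=none; bids=[#1:8@95] asks=[#2:8@101]
After op 3 [order #3] market_buy(qty=2): fills=#3x#2:2@101; bids=[#1:8@95] asks=[#2:6@101]
After op 4 [order #4] market_sell(qty=1): fills=#1x#4:1@95; bids=[#1:7@95] asks=[#2:6@101]
After op 5 [order #5] market_sell(qty=5): fills=#1x#5:5@95; bids=[#1:2@95] asks=[#2:6@101]
After op 6 [order #6] market_buy(qty=5): fills=#6x#2:5@101; bids=[#1:2@95] asks=[#2:1@101]
After op 7 [order #7] limit_buy(price=105, qty=10): fills=#7x#2:1@101; bids=[#7:9@105 #1:2@95] asks=[-]

Answer: bid=95 ask=-
bid=95 ask=101
bid=95 ask=101
bid=95 ask=101
bid=95 ask=101
bid=95 ask=101
bid=105 ask=-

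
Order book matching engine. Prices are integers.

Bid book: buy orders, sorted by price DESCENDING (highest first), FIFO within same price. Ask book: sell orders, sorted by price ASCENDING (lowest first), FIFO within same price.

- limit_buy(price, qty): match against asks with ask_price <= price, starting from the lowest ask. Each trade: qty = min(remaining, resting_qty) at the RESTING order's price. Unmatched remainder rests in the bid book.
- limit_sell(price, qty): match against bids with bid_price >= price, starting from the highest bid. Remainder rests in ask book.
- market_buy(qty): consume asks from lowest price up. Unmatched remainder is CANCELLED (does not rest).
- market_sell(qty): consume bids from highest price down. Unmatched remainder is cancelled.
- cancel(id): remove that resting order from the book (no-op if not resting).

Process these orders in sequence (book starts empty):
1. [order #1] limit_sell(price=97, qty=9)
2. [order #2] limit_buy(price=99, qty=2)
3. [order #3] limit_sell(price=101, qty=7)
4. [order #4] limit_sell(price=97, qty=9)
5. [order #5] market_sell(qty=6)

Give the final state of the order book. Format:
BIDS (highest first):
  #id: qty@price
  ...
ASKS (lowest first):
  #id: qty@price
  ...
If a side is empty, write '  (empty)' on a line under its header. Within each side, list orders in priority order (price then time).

Answer: BIDS (highest first):
  (empty)
ASKS (lowest first):
  #1: 7@97
  #4: 9@97
  #3: 7@101

Derivation:
After op 1 [order #1] limit_sell(price=97, qty=9): fills=none; bids=[-] asks=[#1:9@97]
After op 2 [order #2] limit_buy(price=99, qty=2): fills=#2x#1:2@97; bids=[-] asks=[#1:7@97]
After op 3 [order #3] limit_sell(price=101, qty=7): fills=none; bids=[-] asks=[#1:7@97 #3:7@101]
After op 4 [order #4] limit_sell(price=97, qty=9): fills=none; bids=[-] asks=[#1:7@97 #4:9@97 #3:7@101]
After op 5 [order #5] market_sell(qty=6): fills=none; bids=[-] asks=[#1:7@97 #4:9@97 #3:7@101]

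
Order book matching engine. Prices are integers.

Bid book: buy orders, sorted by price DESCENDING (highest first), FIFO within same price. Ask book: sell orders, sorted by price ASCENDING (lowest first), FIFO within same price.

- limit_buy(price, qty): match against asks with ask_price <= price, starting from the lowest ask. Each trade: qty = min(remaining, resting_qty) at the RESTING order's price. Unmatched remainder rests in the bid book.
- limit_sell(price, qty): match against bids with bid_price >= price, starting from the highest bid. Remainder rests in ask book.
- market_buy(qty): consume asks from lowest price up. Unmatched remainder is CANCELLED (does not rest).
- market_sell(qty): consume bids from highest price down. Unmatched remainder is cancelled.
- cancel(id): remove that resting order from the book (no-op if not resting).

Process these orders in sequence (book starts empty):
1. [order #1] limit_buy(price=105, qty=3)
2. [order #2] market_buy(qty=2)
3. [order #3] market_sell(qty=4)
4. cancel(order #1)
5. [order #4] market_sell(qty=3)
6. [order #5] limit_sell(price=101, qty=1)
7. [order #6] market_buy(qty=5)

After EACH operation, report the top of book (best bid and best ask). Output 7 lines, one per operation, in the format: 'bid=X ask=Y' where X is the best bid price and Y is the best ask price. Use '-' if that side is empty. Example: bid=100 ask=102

Answer: bid=105 ask=-
bid=105 ask=-
bid=- ask=-
bid=- ask=-
bid=- ask=-
bid=- ask=101
bid=- ask=-

Derivation:
After op 1 [order #1] limit_buy(price=105, qty=3): fills=none; bids=[#1:3@105] asks=[-]
After op 2 [order #2] market_buy(qty=2): fills=none; bids=[#1:3@105] asks=[-]
After op 3 [order #3] market_sell(qty=4): fills=#1x#3:3@105; bids=[-] asks=[-]
After op 4 cancel(order #1): fills=none; bids=[-] asks=[-]
After op 5 [order #4] market_sell(qty=3): fills=none; bids=[-] asks=[-]
After op 6 [order #5] limit_sell(price=101, qty=1): fills=none; bids=[-] asks=[#5:1@101]
After op 7 [order #6] market_buy(qty=5): fills=#6x#5:1@101; bids=[-] asks=[-]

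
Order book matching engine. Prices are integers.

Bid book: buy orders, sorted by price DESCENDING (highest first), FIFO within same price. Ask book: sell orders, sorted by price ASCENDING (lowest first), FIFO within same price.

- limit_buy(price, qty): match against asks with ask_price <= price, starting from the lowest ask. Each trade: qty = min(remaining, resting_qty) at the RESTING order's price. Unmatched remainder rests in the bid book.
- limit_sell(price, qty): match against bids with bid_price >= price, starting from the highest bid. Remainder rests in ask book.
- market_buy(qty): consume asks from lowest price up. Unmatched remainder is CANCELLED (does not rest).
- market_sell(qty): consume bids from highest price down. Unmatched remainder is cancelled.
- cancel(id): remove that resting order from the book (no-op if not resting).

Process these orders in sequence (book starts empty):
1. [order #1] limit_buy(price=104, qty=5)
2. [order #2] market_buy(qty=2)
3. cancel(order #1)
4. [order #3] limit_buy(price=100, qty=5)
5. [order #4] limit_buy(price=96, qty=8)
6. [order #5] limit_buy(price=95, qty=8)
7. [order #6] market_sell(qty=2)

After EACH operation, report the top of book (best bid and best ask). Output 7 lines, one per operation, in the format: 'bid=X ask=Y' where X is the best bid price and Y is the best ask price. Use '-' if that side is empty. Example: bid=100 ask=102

After op 1 [order #1] limit_buy(price=104, qty=5): fills=none; bids=[#1:5@104] asks=[-]
After op 2 [order #2] market_buy(qty=2): fills=none; bids=[#1:5@104] asks=[-]
After op 3 cancel(order #1): fills=none; bids=[-] asks=[-]
After op 4 [order #3] limit_buy(price=100, qty=5): fills=none; bids=[#3:5@100] asks=[-]
After op 5 [order #4] limit_buy(price=96, qty=8): fills=none; bids=[#3:5@100 #4:8@96] asks=[-]
After op 6 [order #5] limit_buy(price=95, qty=8): fills=none; bids=[#3:5@100 #4:8@96 #5:8@95] asks=[-]
After op 7 [order #6] market_sell(qty=2): fills=#3x#6:2@100; bids=[#3:3@100 #4:8@96 #5:8@95] asks=[-]

Answer: bid=104 ask=-
bid=104 ask=-
bid=- ask=-
bid=100 ask=-
bid=100 ask=-
bid=100 ask=-
bid=100 ask=-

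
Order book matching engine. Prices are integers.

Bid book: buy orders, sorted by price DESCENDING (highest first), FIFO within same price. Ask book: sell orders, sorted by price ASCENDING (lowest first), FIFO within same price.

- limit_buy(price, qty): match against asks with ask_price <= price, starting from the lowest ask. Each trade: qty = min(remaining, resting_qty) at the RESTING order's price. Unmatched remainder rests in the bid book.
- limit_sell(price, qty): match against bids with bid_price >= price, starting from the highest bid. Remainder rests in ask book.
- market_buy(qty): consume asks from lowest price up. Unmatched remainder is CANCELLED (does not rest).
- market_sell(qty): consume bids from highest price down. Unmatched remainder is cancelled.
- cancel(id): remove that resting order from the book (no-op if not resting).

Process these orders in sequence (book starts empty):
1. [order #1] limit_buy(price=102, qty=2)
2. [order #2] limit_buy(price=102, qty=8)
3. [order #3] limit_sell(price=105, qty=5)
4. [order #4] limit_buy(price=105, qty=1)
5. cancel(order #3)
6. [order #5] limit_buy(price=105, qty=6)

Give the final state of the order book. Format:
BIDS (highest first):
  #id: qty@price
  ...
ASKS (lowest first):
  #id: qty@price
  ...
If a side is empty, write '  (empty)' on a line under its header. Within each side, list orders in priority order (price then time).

After op 1 [order #1] limit_buy(price=102, qty=2): fills=none; bids=[#1:2@102] asks=[-]
After op 2 [order #2] limit_buy(price=102, qty=8): fills=none; bids=[#1:2@102 #2:8@102] asks=[-]
After op 3 [order #3] limit_sell(price=105, qty=5): fills=none; bids=[#1:2@102 #2:8@102] asks=[#3:5@105]
After op 4 [order #4] limit_buy(price=105, qty=1): fills=#4x#3:1@105; bids=[#1:2@102 #2:8@102] asks=[#3:4@105]
After op 5 cancel(order #3): fills=none; bids=[#1:2@102 #2:8@102] asks=[-]
After op 6 [order #5] limit_buy(price=105, qty=6): fills=none; bids=[#5:6@105 #1:2@102 #2:8@102] asks=[-]

Answer: BIDS (highest first):
  #5: 6@105
  #1: 2@102
  #2: 8@102
ASKS (lowest first):
  (empty)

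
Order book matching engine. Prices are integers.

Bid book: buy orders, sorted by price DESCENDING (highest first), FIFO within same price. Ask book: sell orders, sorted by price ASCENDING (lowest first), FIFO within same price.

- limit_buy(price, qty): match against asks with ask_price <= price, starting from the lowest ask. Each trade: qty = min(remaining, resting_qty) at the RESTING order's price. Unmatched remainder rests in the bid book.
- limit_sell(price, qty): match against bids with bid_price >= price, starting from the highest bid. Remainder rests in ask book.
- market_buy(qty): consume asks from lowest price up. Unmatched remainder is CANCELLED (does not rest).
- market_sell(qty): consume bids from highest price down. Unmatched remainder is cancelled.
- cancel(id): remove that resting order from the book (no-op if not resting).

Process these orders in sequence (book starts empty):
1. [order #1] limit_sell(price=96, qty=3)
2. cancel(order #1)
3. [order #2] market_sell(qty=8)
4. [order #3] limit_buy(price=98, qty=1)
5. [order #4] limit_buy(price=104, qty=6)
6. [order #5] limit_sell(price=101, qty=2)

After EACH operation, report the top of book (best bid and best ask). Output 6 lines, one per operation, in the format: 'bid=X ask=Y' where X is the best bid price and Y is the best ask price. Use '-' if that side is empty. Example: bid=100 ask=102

After op 1 [order #1] limit_sell(price=96, qty=3): fills=none; bids=[-] asks=[#1:3@96]
After op 2 cancel(order #1): fills=none; bids=[-] asks=[-]
After op 3 [order #2] market_sell(qty=8): fills=none; bids=[-] asks=[-]
After op 4 [order #3] limit_buy(price=98, qty=1): fills=none; bids=[#3:1@98] asks=[-]
After op 5 [order #4] limit_buy(price=104, qty=6): fills=none; bids=[#4:6@104 #3:1@98] asks=[-]
After op 6 [order #5] limit_sell(price=101, qty=2): fills=#4x#5:2@104; bids=[#4:4@104 #3:1@98] asks=[-]

Answer: bid=- ask=96
bid=- ask=-
bid=- ask=-
bid=98 ask=-
bid=104 ask=-
bid=104 ask=-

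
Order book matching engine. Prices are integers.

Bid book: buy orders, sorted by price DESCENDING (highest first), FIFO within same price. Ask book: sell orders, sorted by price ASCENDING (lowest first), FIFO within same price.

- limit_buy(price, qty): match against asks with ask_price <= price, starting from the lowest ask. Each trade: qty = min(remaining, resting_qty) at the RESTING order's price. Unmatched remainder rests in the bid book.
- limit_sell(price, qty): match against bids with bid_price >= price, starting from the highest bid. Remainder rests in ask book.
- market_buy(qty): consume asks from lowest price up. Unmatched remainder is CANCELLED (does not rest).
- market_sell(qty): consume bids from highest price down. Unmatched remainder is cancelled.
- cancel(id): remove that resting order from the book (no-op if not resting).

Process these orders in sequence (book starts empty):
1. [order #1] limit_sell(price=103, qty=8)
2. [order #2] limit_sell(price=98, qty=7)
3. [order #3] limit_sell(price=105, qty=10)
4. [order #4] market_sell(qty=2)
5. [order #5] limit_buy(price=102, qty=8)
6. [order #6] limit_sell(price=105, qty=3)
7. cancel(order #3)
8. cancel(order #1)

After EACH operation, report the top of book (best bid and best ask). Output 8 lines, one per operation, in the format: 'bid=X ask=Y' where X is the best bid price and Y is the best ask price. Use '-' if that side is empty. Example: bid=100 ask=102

Answer: bid=- ask=103
bid=- ask=98
bid=- ask=98
bid=- ask=98
bid=102 ask=103
bid=102 ask=103
bid=102 ask=103
bid=102 ask=105

Derivation:
After op 1 [order #1] limit_sell(price=103, qty=8): fills=none; bids=[-] asks=[#1:8@103]
After op 2 [order #2] limit_sell(price=98, qty=7): fills=none; bids=[-] asks=[#2:7@98 #1:8@103]
After op 3 [order #3] limit_sell(price=105, qty=10): fills=none; bids=[-] asks=[#2:7@98 #1:8@103 #3:10@105]
After op 4 [order #4] market_sell(qty=2): fills=none; bids=[-] asks=[#2:7@98 #1:8@103 #3:10@105]
After op 5 [order #5] limit_buy(price=102, qty=8): fills=#5x#2:7@98; bids=[#5:1@102] asks=[#1:8@103 #3:10@105]
After op 6 [order #6] limit_sell(price=105, qty=3): fills=none; bids=[#5:1@102] asks=[#1:8@103 #3:10@105 #6:3@105]
After op 7 cancel(order #3): fills=none; bids=[#5:1@102] asks=[#1:8@103 #6:3@105]
After op 8 cancel(order #1): fills=none; bids=[#5:1@102] asks=[#6:3@105]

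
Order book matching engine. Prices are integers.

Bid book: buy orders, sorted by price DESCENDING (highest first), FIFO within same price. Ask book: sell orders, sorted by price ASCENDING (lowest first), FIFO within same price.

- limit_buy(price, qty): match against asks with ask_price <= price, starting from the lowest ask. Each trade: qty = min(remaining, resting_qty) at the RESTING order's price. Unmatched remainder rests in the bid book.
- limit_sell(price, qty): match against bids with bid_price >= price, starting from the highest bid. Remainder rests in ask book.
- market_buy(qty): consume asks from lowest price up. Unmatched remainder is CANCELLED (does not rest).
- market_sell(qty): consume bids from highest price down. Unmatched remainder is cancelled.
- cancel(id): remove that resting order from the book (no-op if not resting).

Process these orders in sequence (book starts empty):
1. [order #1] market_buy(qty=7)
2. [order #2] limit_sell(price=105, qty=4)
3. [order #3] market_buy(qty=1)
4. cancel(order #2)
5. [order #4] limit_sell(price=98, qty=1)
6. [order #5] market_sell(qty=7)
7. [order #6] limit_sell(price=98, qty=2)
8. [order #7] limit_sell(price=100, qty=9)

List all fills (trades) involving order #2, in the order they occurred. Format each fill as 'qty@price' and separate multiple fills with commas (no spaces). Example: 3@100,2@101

After op 1 [order #1] market_buy(qty=7): fills=none; bids=[-] asks=[-]
After op 2 [order #2] limit_sell(price=105, qty=4): fills=none; bids=[-] asks=[#2:4@105]
After op 3 [order #3] market_buy(qty=1): fills=#3x#2:1@105; bids=[-] asks=[#2:3@105]
After op 4 cancel(order #2): fills=none; bids=[-] asks=[-]
After op 5 [order #4] limit_sell(price=98, qty=1): fills=none; bids=[-] asks=[#4:1@98]
After op 6 [order #5] market_sell(qty=7): fills=none; bids=[-] asks=[#4:1@98]
After op 7 [order #6] limit_sell(price=98, qty=2): fills=none; bids=[-] asks=[#4:1@98 #6:2@98]
After op 8 [order #7] limit_sell(price=100, qty=9): fills=none; bids=[-] asks=[#4:1@98 #6:2@98 #7:9@100]

Answer: 1@105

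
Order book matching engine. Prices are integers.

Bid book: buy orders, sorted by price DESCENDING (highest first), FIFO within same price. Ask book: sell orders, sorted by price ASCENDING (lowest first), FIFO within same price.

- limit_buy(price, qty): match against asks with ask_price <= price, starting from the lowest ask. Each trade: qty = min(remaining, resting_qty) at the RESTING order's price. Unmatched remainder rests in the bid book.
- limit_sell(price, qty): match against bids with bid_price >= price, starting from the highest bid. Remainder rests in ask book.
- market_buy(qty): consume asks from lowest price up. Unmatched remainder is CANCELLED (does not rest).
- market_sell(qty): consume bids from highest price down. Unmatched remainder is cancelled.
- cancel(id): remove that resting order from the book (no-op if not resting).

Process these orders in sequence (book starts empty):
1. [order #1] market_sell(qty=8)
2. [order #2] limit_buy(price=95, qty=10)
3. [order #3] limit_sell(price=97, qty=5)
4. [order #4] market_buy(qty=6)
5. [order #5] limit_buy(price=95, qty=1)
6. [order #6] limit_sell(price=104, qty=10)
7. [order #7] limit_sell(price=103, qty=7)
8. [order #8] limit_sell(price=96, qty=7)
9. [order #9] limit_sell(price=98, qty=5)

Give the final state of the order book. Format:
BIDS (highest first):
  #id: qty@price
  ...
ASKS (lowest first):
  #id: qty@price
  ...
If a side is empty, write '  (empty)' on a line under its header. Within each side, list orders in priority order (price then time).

After op 1 [order #1] market_sell(qty=8): fills=none; bids=[-] asks=[-]
After op 2 [order #2] limit_buy(price=95, qty=10): fills=none; bids=[#2:10@95] asks=[-]
After op 3 [order #3] limit_sell(price=97, qty=5): fills=none; bids=[#2:10@95] asks=[#3:5@97]
After op 4 [order #4] market_buy(qty=6): fills=#4x#3:5@97; bids=[#2:10@95] asks=[-]
After op 5 [order #5] limit_buy(price=95, qty=1): fills=none; bids=[#2:10@95 #5:1@95] asks=[-]
After op 6 [order #6] limit_sell(price=104, qty=10): fills=none; bids=[#2:10@95 #5:1@95] asks=[#6:10@104]
After op 7 [order #7] limit_sell(price=103, qty=7): fills=none; bids=[#2:10@95 #5:1@95] asks=[#7:7@103 #6:10@104]
After op 8 [order #8] limit_sell(price=96, qty=7): fills=none; bids=[#2:10@95 #5:1@95] asks=[#8:7@96 #7:7@103 #6:10@104]
After op 9 [order #9] limit_sell(price=98, qty=5): fills=none; bids=[#2:10@95 #5:1@95] asks=[#8:7@96 #9:5@98 #7:7@103 #6:10@104]

Answer: BIDS (highest first):
  #2: 10@95
  #5: 1@95
ASKS (lowest first):
  #8: 7@96
  #9: 5@98
  #7: 7@103
  #6: 10@104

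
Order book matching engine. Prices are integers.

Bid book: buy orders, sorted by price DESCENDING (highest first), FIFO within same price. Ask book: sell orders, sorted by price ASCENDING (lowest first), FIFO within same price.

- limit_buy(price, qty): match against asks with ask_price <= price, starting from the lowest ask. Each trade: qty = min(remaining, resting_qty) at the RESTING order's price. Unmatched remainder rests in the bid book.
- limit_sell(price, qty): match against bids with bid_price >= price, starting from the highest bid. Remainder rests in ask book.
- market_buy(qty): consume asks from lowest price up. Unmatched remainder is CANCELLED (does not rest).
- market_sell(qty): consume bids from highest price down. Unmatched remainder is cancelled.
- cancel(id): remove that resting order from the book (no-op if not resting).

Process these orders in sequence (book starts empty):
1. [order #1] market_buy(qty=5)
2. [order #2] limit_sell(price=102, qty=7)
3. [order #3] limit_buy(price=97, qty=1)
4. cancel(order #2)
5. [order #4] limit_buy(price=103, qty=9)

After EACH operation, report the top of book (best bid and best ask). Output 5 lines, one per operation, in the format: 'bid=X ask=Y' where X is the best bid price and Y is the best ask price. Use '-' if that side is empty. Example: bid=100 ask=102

After op 1 [order #1] market_buy(qty=5): fills=none; bids=[-] asks=[-]
After op 2 [order #2] limit_sell(price=102, qty=7): fills=none; bids=[-] asks=[#2:7@102]
After op 3 [order #3] limit_buy(price=97, qty=1): fills=none; bids=[#3:1@97] asks=[#2:7@102]
After op 4 cancel(order #2): fills=none; bids=[#3:1@97] asks=[-]
After op 5 [order #4] limit_buy(price=103, qty=9): fills=none; bids=[#4:9@103 #3:1@97] asks=[-]

Answer: bid=- ask=-
bid=- ask=102
bid=97 ask=102
bid=97 ask=-
bid=103 ask=-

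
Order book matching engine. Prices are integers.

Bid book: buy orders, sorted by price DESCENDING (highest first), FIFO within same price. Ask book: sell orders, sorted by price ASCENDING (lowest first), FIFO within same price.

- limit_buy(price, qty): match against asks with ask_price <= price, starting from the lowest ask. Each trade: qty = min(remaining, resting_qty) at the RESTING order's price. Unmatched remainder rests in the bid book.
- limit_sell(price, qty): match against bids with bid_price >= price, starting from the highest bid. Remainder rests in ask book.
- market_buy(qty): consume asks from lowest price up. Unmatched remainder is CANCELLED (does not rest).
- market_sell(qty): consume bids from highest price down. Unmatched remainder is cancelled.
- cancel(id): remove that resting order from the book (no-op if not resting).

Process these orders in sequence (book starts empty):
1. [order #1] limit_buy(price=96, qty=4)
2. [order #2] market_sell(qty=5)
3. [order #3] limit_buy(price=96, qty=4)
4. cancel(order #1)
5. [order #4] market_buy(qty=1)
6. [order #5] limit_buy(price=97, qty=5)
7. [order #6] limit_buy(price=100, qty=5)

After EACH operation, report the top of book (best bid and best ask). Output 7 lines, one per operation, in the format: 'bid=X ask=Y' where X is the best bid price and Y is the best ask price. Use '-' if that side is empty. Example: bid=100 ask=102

Answer: bid=96 ask=-
bid=- ask=-
bid=96 ask=-
bid=96 ask=-
bid=96 ask=-
bid=97 ask=-
bid=100 ask=-

Derivation:
After op 1 [order #1] limit_buy(price=96, qty=4): fills=none; bids=[#1:4@96] asks=[-]
After op 2 [order #2] market_sell(qty=5): fills=#1x#2:4@96; bids=[-] asks=[-]
After op 3 [order #3] limit_buy(price=96, qty=4): fills=none; bids=[#3:4@96] asks=[-]
After op 4 cancel(order #1): fills=none; bids=[#3:4@96] asks=[-]
After op 5 [order #4] market_buy(qty=1): fills=none; bids=[#3:4@96] asks=[-]
After op 6 [order #5] limit_buy(price=97, qty=5): fills=none; bids=[#5:5@97 #3:4@96] asks=[-]
After op 7 [order #6] limit_buy(price=100, qty=5): fills=none; bids=[#6:5@100 #5:5@97 #3:4@96] asks=[-]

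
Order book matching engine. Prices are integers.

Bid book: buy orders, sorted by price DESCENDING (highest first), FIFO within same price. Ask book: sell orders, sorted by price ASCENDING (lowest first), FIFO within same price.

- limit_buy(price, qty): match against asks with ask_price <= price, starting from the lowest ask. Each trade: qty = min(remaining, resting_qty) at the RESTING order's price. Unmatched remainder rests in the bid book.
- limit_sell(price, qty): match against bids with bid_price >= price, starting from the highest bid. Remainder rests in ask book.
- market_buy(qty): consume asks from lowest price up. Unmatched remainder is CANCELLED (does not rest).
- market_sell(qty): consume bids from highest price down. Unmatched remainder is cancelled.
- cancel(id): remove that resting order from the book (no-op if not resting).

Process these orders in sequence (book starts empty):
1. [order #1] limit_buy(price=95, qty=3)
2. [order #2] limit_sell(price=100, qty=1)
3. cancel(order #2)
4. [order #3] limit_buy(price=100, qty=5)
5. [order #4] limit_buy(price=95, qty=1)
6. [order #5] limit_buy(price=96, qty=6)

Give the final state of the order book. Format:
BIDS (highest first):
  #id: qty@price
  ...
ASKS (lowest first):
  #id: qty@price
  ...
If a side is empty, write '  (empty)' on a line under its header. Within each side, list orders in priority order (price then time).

After op 1 [order #1] limit_buy(price=95, qty=3): fills=none; bids=[#1:3@95] asks=[-]
After op 2 [order #2] limit_sell(price=100, qty=1): fills=none; bids=[#1:3@95] asks=[#2:1@100]
After op 3 cancel(order #2): fills=none; bids=[#1:3@95] asks=[-]
After op 4 [order #3] limit_buy(price=100, qty=5): fills=none; bids=[#3:5@100 #1:3@95] asks=[-]
After op 5 [order #4] limit_buy(price=95, qty=1): fills=none; bids=[#3:5@100 #1:3@95 #4:1@95] asks=[-]
After op 6 [order #5] limit_buy(price=96, qty=6): fills=none; bids=[#3:5@100 #5:6@96 #1:3@95 #4:1@95] asks=[-]

Answer: BIDS (highest first):
  #3: 5@100
  #5: 6@96
  #1: 3@95
  #4: 1@95
ASKS (lowest first):
  (empty)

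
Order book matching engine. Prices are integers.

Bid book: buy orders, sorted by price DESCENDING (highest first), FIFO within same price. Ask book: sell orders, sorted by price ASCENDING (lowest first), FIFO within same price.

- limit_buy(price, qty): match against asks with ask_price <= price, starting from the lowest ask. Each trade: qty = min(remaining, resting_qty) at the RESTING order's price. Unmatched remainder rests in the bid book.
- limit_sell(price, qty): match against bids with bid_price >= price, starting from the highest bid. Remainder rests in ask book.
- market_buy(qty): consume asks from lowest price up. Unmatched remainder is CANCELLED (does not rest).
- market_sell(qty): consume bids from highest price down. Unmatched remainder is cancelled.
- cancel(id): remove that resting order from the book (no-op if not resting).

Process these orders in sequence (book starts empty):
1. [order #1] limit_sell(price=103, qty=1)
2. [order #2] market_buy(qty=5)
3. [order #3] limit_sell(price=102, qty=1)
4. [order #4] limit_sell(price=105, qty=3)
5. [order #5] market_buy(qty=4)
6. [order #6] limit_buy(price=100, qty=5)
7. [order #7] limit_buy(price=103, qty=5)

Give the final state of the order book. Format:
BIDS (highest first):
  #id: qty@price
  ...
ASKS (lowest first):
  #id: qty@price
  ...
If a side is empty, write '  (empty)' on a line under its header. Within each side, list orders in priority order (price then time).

After op 1 [order #1] limit_sell(price=103, qty=1): fills=none; bids=[-] asks=[#1:1@103]
After op 2 [order #2] market_buy(qty=5): fills=#2x#1:1@103; bids=[-] asks=[-]
After op 3 [order #3] limit_sell(price=102, qty=1): fills=none; bids=[-] asks=[#3:1@102]
After op 4 [order #4] limit_sell(price=105, qty=3): fills=none; bids=[-] asks=[#3:1@102 #4:3@105]
After op 5 [order #5] market_buy(qty=4): fills=#5x#3:1@102 #5x#4:3@105; bids=[-] asks=[-]
After op 6 [order #6] limit_buy(price=100, qty=5): fills=none; bids=[#6:5@100] asks=[-]
After op 7 [order #7] limit_buy(price=103, qty=5): fills=none; bids=[#7:5@103 #6:5@100] asks=[-]

Answer: BIDS (highest first):
  #7: 5@103
  #6: 5@100
ASKS (lowest first):
  (empty)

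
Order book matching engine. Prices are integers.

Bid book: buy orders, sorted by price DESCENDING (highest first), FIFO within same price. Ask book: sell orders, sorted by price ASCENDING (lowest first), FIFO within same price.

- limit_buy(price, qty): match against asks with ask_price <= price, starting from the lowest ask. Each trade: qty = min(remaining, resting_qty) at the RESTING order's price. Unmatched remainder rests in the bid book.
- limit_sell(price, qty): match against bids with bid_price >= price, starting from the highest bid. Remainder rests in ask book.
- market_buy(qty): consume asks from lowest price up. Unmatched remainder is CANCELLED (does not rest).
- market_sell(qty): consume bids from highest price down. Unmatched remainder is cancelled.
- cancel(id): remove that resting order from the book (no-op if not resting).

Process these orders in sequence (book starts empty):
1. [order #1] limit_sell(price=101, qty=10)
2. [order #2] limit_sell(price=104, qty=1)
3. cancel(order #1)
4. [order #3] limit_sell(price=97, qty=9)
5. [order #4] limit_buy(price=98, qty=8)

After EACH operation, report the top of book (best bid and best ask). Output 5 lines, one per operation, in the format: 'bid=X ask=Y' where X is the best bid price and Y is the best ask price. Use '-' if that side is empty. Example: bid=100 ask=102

Answer: bid=- ask=101
bid=- ask=101
bid=- ask=104
bid=- ask=97
bid=- ask=97

Derivation:
After op 1 [order #1] limit_sell(price=101, qty=10): fills=none; bids=[-] asks=[#1:10@101]
After op 2 [order #2] limit_sell(price=104, qty=1): fills=none; bids=[-] asks=[#1:10@101 #2:1@104]
After op 3 cancel(order #1): fills=none; bids=[-] asks=[#2:1@104]
After op 4 [order #3] limit_sell(price=97, qty=9): fills=none; bids=[-] asks=[#3:9@97 #2:1@104]
After op 5 [order #4] limit_buy(price=98, qty=8): fills=#4x#3:8@97; bids=[-] asks=[#3:1@97 #2:1@104]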